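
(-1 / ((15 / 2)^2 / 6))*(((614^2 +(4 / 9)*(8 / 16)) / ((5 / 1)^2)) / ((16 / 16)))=-27143728 / 16875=-1608.52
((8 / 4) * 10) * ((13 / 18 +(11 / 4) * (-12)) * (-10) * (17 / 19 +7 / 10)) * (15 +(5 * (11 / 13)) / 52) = 2991263975 / 19266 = 155261.29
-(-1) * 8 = 8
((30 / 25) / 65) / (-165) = -2 / 17875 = -0.00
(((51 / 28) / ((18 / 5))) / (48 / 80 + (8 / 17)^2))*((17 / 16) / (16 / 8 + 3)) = 417605 / 3190656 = 0.13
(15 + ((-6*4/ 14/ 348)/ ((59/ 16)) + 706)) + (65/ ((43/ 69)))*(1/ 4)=1539005817/ 2060044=747.07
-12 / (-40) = 0.30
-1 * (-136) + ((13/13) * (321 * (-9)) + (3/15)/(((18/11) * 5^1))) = -1238839/450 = -2752.98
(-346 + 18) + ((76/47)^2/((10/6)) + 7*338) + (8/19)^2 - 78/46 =186902752199/91706635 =2038.05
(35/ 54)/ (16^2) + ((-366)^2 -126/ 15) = 9258458287/ 69120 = 133947.60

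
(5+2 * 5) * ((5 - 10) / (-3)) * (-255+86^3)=15895025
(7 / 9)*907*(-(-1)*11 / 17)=69839 / 153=456.46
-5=-5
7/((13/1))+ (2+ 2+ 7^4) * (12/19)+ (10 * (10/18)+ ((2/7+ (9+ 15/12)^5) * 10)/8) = 9111417350549/63737856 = 142951.43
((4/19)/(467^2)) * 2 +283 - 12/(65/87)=71897183061/269339915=266.94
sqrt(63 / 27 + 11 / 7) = sqrt(1722) / 21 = 1.98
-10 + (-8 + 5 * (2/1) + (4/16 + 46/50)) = -683/100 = -6.83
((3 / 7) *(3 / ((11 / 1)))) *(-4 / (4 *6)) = -3 / 154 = -0.02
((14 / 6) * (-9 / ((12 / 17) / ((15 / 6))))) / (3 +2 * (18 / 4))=-595 / 96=-6.20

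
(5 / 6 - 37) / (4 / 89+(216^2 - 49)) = -19313 / 24888162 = -0.00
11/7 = 1.57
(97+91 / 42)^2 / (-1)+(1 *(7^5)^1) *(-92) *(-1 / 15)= 16784803 / 180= 93248.91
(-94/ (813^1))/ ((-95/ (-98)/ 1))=-9212/ 77235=-0.12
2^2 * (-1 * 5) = -20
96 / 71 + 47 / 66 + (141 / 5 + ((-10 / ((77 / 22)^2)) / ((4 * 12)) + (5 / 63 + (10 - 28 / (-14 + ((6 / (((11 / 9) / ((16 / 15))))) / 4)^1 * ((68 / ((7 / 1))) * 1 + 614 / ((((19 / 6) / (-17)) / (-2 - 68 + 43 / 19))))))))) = 282114779607691396 / 6995767175802405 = 40.33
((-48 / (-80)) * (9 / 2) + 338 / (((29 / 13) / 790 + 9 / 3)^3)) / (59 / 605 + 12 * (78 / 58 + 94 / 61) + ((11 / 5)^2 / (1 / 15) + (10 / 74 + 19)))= 35267942311973524878769 / 293749525542923646427828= 0.12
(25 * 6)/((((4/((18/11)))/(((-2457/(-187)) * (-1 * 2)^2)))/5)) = 33169500/2057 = 16125.18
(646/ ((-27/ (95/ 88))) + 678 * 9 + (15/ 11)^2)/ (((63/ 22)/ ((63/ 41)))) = 1937261/ 594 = 3261.38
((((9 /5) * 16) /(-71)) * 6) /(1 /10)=-1728 /71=-24.34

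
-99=-99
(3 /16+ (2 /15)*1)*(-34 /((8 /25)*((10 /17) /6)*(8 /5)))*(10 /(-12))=556325 /3072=181.10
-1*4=-4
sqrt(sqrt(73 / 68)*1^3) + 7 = 17^(3 / 4)*sqrt(2)*73^(1 / 4) / 34 + 7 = 8.02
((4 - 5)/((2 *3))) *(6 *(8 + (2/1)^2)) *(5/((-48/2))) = 5/2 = 2.50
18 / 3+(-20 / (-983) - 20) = -13742 / 983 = -13.98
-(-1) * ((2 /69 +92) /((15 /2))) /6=1270 /621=2.05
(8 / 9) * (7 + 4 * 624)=20024 / 9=2224.89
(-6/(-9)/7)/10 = 1/105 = 0.01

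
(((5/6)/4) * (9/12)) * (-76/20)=-19/32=-0.59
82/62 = 41/31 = 1.32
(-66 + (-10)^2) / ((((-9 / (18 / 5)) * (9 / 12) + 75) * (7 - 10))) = -272 / 1755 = -0.15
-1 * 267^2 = -71289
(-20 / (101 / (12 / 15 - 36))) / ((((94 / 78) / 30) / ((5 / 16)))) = 257400 / 4747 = 54.22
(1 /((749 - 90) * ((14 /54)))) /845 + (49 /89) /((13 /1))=14694808 /346920665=0.04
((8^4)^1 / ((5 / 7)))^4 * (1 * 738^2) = 588931329559443299264.10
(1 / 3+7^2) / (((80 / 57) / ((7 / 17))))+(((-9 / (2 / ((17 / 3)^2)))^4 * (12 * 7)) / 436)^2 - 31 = 1824064777459368292412589 / 258530560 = 7055509327250783.40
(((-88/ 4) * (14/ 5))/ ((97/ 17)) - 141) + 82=-33851/ 485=-69.80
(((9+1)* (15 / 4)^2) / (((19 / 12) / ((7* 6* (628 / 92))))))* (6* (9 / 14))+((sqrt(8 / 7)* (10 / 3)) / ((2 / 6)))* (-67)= 42919875 / 437 -1340* sqrt(14) / 7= 97498.56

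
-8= -8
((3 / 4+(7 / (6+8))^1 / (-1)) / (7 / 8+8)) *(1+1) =4 / 71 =0.06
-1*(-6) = 6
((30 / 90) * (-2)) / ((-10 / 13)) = 13 / 15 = 0.87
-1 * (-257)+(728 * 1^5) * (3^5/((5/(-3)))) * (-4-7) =5839117/5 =1167823.40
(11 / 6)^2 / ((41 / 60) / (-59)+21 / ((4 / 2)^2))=35695 / 55632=0.64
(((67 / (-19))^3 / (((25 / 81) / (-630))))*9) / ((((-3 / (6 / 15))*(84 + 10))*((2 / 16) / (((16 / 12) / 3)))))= -32742263232 / 8059325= -4062.66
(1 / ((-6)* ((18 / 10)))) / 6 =-5 / 324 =-0.02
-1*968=-968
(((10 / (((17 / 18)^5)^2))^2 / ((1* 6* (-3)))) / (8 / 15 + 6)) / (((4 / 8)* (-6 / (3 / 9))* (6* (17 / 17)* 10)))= 983660201882413439385600 / 199147338925731053597678449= 0.00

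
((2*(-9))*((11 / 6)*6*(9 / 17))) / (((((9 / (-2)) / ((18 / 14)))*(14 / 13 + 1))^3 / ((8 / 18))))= 1546688 / 12752397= 0.12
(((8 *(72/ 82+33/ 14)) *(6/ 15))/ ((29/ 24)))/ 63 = 39616/ 291305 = 0.14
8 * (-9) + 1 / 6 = -431 / 6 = -71.83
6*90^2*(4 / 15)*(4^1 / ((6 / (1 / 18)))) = 480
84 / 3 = 28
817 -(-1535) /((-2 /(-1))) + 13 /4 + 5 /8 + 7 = 1595.38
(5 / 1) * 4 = 20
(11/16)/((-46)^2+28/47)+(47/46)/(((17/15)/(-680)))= -22442676109/36608640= -613.04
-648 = -648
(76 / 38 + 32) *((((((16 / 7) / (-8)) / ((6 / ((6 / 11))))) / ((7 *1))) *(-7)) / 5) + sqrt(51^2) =19703 / 385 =51.18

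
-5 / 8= -0.62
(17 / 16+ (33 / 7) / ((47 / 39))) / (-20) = -5237 / 21056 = -0.25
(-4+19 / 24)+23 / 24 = -2.25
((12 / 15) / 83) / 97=0.00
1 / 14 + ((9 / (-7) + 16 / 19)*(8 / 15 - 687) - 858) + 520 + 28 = -21569 / 3990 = -5.41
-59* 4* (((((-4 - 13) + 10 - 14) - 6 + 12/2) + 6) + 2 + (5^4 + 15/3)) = -145612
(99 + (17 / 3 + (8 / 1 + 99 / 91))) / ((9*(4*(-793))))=-31055 / 7793604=-0.00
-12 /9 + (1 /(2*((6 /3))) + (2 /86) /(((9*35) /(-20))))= -11755 /10836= -1.08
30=30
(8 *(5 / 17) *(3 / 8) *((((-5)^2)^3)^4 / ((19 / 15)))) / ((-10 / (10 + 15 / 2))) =-93877315521240234375 / 1292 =-72660460929752503.39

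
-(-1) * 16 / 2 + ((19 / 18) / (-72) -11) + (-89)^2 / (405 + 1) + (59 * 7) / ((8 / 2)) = 31503523 / 263088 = 119.75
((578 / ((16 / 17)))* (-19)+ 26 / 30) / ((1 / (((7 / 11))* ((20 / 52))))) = -9800707 / 3432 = -2855.68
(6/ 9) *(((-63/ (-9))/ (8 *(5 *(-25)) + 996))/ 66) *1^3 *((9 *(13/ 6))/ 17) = -91/ 4488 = -0.02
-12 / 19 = -0.63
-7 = -7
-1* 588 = -588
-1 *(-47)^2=-2209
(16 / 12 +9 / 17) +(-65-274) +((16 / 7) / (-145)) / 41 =-715529126 / 2122365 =-337.14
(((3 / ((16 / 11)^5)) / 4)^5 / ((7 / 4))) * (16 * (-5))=-131641677212168722280823754965 / 141976867225561692967630759002112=-0.00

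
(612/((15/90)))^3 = 49511720448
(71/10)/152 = 71/1520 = 0.05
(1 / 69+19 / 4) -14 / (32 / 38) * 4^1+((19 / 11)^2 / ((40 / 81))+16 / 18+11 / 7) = -373336181 / 7013160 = -53.23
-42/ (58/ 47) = -987/ 29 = -34.03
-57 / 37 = -1.54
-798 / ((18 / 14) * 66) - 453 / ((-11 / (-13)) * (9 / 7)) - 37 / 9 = -4729 / 11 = -429.91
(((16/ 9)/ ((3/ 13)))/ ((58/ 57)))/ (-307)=-1976/ 80127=-0.02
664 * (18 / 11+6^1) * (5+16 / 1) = 1171296 / 11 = 106481.45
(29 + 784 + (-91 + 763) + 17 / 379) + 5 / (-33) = 18571561 / 12507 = 1484.89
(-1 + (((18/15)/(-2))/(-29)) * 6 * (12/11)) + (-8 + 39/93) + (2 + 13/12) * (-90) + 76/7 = -190424221/692230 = -275.09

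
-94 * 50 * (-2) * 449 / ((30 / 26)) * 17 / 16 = 23318815 / 6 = 3886469.17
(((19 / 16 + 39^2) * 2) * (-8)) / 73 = -333.63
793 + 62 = 855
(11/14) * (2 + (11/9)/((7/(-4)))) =451/441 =1.02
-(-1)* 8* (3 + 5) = 64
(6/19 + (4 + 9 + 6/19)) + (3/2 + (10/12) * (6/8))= 2395/152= 15.76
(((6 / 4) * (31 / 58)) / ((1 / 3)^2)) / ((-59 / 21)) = -17577 / 6844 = -2.57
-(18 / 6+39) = -42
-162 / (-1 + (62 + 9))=-81 / 35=-2.31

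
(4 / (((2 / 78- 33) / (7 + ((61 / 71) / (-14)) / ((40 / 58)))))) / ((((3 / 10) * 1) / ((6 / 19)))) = -5358249 / 6071849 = -0.88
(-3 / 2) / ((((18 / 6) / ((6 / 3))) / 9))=-9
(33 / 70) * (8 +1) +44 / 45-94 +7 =-51521 / 630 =-81.78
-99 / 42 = -33 / 14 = -2.36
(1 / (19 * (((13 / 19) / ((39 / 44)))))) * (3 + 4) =21 / 44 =0.48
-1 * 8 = -8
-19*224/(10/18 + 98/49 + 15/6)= -10944/13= -841.85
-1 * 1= -1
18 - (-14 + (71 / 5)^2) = -4241 / 25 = -169.64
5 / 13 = 0.38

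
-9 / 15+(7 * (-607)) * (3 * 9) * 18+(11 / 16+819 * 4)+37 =-164936073 / 80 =-2061700.91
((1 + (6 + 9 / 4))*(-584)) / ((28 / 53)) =-143153 / 14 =-10225.21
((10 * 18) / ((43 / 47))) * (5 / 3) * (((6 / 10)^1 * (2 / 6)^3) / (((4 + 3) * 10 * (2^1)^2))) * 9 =141 / 602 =0.23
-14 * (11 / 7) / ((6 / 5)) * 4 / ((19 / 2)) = -440 / 57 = -7.72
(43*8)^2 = 118336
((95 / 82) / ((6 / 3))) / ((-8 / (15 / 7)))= -1425 / 9184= -0.16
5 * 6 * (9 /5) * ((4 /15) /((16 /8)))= 36 /5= 7.20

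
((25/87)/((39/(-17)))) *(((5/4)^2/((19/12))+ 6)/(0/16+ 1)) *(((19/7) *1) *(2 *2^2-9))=25075/10556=2.38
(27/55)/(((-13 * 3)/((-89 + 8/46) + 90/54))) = 18042/16445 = 1.10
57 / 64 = 0.89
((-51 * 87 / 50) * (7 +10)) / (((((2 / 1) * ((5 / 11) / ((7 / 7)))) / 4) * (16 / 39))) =-32359041 / 2000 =-16179.52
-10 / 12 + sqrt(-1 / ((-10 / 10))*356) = -5 / 6 + 2*sqrt(89) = 18.03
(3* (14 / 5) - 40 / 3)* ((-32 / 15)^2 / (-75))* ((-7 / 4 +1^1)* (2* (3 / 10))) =-18944 / 140625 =-0.13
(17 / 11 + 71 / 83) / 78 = 1096 / 35607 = 0.03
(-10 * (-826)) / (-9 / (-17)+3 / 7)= 8622.28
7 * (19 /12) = 133 /12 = 11.08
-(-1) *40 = 40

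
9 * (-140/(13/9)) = -872.31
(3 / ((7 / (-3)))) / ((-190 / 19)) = 9 / 70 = 0.13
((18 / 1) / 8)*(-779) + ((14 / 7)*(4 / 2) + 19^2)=-5551 / 4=-1387.75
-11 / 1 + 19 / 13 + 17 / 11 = -1143 / 143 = -7.99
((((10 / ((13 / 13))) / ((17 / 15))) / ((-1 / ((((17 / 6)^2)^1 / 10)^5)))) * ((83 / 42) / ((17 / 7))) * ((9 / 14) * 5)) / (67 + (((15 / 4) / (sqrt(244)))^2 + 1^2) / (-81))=-35318259923783 / 307473725260800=-0.11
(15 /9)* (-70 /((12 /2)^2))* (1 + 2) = -175 /18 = -9.72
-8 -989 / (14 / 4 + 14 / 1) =-64.51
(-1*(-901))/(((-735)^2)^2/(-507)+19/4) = -0.00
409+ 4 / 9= 3685 / 9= 409.44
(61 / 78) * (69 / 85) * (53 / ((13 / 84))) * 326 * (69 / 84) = 836315673 / 14365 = 58218.98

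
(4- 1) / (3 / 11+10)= 33 / 113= 0.29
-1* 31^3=-29791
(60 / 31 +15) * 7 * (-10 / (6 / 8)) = -49000 / 31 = -1580.65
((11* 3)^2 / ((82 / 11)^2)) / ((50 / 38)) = 2503611 / 168100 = 14.89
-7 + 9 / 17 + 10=60 / 17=3.53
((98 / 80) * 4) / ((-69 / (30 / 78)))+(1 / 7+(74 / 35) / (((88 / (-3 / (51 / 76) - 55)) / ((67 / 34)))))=-2155868713 / 798437640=-2.70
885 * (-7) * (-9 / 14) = 7965 / 2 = 3982.50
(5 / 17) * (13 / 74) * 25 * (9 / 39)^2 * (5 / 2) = 5625 / 32708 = 0.17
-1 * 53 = -53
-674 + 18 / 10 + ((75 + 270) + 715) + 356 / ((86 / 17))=98507 / 215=458.17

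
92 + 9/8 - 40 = 53.12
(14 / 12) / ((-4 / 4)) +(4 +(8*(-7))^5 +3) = -3304390621 / 6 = -550731770.17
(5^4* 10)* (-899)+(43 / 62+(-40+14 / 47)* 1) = -16373151171 / 2914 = -5618789.01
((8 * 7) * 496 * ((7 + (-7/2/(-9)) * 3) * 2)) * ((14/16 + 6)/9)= 9357040/27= 346557.04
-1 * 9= -9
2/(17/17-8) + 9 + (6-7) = 54/7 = 7.71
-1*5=-5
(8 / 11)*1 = 8 / 11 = 0.73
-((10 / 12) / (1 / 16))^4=-2560000 / 81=-31604.94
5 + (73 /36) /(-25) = 4427 /900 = 4.92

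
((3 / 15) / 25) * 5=1 / 25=0.04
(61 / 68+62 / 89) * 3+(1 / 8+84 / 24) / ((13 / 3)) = 883941 / 157352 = 5.62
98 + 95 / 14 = 1467 / 14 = 104.79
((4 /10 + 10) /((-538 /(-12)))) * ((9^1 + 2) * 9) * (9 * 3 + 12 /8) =880308 /1345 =654.50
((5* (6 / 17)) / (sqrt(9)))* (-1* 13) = -130 / 17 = -7.65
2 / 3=0.67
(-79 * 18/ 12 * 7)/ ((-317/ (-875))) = -1451625/ 634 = -2289.63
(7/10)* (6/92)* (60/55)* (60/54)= 14/253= 0.06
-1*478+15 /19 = -9067 /19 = -477.21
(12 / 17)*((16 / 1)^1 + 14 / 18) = 604 / 51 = 11.84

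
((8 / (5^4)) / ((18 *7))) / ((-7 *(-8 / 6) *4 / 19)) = 19 / 367500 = 0.00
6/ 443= 0.01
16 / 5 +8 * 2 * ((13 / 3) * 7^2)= 51008 / 15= 3400.53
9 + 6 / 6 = 10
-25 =-25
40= 40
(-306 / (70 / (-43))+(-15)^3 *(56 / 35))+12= -182001 / 35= -5200.03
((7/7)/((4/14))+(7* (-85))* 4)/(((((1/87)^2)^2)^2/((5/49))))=-795913303493501842.50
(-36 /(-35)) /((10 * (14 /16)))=144 /1225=0.12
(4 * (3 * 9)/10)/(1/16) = 864/5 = 172.80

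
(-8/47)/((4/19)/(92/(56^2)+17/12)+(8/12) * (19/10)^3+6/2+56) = -775428000/290277415387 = -0.00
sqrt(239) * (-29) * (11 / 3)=-319 * sqrt(239) / 3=-1643.87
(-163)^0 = 1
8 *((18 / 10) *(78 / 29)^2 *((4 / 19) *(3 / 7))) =5256576 / 559265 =9.40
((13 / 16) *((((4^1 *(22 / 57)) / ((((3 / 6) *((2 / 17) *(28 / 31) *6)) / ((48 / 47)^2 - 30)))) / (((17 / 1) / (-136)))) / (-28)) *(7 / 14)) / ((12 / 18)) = -114774803 / 4700752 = -24.42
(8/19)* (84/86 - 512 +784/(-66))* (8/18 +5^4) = -33413653936/242649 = -137703.65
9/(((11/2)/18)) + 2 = 31.45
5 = 5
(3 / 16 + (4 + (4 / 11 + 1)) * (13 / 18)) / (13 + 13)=6433 / 41184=0.16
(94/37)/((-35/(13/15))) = -1222/19425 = -0.06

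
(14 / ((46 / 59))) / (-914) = -413 / 21022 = -0.02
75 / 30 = 5 / 2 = 2.50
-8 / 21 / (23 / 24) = -64 / 161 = -0.40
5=5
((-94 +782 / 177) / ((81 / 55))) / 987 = -872080 / 14150619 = -0.06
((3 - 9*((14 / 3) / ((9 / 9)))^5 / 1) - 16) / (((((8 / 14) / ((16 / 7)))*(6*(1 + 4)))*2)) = -107635 / 81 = -1328.83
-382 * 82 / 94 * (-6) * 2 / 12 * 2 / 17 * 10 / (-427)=-0.92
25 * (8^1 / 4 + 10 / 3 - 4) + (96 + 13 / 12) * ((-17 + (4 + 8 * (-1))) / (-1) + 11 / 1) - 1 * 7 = 3133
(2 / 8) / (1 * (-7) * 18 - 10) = -1 / 544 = -0.00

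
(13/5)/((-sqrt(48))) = -13 * sqrt(3)/60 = -0.38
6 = 6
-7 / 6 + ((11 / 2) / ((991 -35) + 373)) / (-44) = -4135 / 3544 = -1.17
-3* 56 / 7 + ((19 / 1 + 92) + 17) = 104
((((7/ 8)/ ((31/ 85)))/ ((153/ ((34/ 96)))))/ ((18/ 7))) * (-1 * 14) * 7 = -204085/ 964224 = -0.21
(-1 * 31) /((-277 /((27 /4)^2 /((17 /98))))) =1107351 /37672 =29.39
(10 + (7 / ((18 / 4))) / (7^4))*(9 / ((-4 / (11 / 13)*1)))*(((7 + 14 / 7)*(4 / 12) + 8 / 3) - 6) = 84898 / 13377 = 6.35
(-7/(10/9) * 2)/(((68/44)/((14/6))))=-1617/85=-19.02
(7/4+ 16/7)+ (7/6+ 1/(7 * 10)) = 313/60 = 5.22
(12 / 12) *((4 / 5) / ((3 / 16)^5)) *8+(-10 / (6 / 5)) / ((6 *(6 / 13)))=134203103 / 4860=27613.81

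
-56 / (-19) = 56 / 19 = 2.95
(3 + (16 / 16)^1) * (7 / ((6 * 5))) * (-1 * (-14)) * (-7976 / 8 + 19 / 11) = -2145808 / 165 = -13004.90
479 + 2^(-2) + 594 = 4293 / 4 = 1073.25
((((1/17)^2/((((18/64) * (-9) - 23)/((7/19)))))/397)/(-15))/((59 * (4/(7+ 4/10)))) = 2072/7880926588575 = 0.00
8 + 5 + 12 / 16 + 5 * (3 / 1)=115 / 4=28.75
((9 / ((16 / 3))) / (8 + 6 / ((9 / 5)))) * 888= 8991 / 68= 132.22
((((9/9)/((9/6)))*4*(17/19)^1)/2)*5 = 340/57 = 5.96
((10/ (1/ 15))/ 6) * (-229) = -5725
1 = 1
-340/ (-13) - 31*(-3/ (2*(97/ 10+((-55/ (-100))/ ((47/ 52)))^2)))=30.77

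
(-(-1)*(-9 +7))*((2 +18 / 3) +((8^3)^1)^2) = -524304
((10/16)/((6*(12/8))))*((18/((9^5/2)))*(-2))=-5/59049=-0.00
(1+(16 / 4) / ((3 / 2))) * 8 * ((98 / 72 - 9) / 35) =-1210 / 189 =-6.40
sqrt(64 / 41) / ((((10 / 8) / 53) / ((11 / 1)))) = 18656 * sqrt(41) / 205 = 582.72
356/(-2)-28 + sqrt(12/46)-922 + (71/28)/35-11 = -1116149/980 + sqrt(138)/23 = -1138.42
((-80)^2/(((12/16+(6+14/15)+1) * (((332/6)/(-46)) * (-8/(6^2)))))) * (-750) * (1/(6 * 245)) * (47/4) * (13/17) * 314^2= -44892454651200000/36021419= -1246271132.49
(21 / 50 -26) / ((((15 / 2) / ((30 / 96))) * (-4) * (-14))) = -1279 / 67200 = -0.02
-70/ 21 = -10/ 3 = -3.33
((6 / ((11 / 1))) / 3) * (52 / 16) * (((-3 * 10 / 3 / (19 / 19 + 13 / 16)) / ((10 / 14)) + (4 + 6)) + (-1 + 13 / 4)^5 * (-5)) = -110428773 / 653312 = -169.03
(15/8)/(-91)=-15/728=-0.02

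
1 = 1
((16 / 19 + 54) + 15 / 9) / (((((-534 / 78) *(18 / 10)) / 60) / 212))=-887707600 / 15219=-58328.90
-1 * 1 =-1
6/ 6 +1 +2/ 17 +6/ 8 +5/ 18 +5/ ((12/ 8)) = 3965/ 612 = 6.48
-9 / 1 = -9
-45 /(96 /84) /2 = -315 /16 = -19.69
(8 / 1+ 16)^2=576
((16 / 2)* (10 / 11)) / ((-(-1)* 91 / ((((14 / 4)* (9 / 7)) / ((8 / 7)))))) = 45 / 143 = 0.31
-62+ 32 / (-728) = -5646 / 91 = -62.04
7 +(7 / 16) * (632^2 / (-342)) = -503.96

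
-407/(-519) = 407/519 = 0.78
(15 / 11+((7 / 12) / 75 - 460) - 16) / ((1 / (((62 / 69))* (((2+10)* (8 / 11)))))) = -2330616208 / 626175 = -3721.99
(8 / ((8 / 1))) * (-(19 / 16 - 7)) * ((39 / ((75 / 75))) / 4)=3627 / 64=56.67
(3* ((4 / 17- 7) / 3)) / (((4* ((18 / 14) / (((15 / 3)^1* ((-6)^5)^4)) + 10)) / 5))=-2043894127951872000 / 2417126968708300817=-0.85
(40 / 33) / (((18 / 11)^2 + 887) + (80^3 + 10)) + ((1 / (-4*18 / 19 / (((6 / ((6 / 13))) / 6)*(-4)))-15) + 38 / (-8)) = -58523384003 / 3351286494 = -17.46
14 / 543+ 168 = 91238 / 543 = 168.03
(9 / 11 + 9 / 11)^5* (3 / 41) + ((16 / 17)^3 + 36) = 1222772102476 / 32440986083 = 37.69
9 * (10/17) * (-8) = -720/17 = -42.35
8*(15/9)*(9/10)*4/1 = 48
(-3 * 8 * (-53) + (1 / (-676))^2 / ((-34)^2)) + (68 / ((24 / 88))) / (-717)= 1444973897781095 / 1136296414656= 1271.65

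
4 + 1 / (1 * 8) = 33 / 8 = 4.12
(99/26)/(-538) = -99/13988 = -0.01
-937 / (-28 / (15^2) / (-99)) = -20871675 / 28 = -745416.96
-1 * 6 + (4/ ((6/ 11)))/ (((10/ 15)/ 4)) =38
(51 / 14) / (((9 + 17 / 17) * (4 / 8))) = 51 / 70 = 0.73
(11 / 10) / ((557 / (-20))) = -22 / 557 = -0.04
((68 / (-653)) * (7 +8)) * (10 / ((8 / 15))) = -29.29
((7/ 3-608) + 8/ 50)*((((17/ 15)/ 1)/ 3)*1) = -772021/ 3375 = -228.75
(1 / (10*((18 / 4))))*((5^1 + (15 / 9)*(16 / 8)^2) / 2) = 0.13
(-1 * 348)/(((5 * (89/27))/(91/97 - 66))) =59298156/43165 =1373.76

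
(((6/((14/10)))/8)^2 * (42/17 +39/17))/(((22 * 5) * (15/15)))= 3645/293216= 0.01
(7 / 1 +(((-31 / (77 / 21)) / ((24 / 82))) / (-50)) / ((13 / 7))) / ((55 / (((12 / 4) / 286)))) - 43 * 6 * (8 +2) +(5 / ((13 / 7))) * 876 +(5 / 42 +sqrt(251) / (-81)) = -2091833011889 / 9447438000 - sqrt(251) / 81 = -221.61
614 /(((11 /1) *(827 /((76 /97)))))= 46664 /882409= 0.05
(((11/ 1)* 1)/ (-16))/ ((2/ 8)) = -11/ 4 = -2.75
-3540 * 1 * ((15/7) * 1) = -53100/7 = -7585.71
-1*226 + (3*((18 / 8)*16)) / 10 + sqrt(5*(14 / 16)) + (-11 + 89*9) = sqrt(70) / 4 + 2874 / 5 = 576.89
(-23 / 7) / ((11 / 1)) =-23 / 77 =-0.30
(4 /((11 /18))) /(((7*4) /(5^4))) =11250 /77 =146.10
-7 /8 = -0.88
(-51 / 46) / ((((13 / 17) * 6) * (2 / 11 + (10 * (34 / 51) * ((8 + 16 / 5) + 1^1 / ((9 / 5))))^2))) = -2317491 / 58907154904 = -0.00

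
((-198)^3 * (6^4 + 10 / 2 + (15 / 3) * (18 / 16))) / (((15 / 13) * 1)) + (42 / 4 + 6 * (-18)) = -87901974849 / 10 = -8790197484.90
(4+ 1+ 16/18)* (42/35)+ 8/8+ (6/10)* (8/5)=677/75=9.03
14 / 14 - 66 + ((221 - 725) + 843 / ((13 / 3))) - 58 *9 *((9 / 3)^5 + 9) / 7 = -249164 / 13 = -19166.46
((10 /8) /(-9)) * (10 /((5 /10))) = -25 /9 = -2.78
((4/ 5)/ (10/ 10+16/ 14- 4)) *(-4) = 112/ 65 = 1.72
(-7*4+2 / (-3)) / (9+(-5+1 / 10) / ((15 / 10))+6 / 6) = -430 / 101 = -4.26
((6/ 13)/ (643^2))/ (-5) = -6/ 26874185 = -0.00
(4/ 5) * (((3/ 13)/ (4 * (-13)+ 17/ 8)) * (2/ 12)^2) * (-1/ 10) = 0.00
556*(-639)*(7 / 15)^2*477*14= -12917415672 / 25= -516696626.88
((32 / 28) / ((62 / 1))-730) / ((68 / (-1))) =4659 / 434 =10.74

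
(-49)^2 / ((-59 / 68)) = -163268 / 59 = -2767.25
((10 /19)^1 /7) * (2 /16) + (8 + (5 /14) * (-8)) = 2741 /532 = 5.15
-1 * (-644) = 644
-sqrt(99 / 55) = -3* sqrt(5) / 5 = -1.34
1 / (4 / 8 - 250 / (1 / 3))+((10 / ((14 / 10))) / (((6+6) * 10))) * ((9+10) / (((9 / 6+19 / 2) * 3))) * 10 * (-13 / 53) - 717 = -78960812855 / 110113542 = -717.09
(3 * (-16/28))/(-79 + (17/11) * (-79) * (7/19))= 627/45346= 0.01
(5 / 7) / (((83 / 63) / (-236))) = -10620 / 83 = -127.95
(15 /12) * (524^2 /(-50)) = -34322 /5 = -6864.40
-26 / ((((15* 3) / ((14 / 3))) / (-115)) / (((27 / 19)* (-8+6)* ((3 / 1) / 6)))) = -8372 / 19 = -440.63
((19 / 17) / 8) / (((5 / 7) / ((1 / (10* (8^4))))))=133 / 27852800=0.00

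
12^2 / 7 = 20.57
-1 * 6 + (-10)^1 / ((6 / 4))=-12.67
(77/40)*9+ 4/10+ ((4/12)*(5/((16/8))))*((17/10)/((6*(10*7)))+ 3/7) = 91151/5040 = 18.09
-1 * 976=-976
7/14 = 1/2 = 0.50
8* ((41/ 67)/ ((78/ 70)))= 11480/ 2613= 4.39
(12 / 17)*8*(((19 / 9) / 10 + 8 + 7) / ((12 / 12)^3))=21904 / 255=85.90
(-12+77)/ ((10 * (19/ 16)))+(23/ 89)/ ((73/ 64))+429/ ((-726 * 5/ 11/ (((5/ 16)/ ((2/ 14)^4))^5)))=-80029598419679485021886663/ 258878734336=-309139329752009.18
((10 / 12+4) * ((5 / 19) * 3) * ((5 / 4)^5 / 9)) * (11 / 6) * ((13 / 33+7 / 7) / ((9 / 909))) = 1052609375 / 3151872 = 333.96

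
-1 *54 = -54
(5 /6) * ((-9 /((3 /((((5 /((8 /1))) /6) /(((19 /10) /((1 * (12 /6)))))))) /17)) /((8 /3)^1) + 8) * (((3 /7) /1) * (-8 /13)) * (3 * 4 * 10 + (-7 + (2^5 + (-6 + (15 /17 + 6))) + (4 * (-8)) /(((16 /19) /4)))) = 17945 /2261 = 7.94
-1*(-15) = 15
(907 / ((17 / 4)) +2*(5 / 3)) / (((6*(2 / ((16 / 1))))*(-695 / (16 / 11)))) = -707456 / 1169685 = -0.60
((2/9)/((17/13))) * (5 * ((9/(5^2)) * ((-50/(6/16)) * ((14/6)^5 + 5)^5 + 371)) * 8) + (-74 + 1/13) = -2056276938564571003293026029/2808761740303545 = -732093758277.39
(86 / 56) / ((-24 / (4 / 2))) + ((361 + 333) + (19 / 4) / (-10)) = 1164907 / 1680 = 693.40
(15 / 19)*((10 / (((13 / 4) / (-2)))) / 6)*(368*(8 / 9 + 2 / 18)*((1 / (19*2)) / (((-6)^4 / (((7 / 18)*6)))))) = -16100 / 1140399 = -0.01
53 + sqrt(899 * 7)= 53 + sqrt(6293)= 132.33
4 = 4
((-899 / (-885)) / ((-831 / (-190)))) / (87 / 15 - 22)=-170810 / 11914047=-0.01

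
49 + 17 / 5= 262 / 5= 52.40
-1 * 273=-273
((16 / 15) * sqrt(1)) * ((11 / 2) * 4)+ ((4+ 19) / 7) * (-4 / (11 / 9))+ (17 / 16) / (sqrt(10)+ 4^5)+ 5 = 3575644739 / 201848955-17 * sqrt(10) / 16777056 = 17.71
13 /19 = 0.68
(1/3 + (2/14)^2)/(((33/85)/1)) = 4420/4851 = 0.91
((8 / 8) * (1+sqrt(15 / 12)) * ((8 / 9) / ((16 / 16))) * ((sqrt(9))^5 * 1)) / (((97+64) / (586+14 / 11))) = 1395360 / 1771+697680 * sqrt(5) / 1771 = 1668.79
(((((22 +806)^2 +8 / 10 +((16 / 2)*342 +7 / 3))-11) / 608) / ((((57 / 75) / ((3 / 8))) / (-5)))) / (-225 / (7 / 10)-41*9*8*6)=903409675 / 5833020672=0.15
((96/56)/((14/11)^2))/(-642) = -121/73402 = -0.00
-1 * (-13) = 13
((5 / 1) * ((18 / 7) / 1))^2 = 8100 / 49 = 165.31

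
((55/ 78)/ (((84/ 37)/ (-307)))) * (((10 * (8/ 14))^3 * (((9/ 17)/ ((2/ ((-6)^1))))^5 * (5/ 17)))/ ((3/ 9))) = 158646.80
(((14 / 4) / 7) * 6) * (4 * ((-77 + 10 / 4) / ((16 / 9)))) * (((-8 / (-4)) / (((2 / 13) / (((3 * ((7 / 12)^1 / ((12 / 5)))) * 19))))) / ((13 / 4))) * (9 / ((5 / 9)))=-14446593 / 32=-451456.03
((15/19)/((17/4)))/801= 20/86241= 0.00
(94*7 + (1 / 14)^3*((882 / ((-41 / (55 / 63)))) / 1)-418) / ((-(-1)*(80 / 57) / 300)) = 1648940175 / 32144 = 51298.54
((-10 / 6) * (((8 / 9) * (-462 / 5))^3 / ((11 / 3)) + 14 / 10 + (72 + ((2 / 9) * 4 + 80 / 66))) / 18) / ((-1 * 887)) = -207669427 / 13171950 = -15.77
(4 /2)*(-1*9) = -18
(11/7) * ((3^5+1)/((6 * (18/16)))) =56.80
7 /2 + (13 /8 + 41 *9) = 2993 /8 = 374.12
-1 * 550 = -550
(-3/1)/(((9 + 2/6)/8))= -18/7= -2.57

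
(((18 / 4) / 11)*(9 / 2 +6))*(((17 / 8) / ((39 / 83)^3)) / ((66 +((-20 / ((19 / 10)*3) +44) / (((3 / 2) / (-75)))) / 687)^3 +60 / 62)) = 126659482872838113530997 / 360868490664493138504805056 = 0.00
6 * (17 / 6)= 17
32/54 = 16/27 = 0.59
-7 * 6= -42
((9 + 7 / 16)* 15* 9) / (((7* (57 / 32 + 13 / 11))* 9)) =49830 / 7301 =6.83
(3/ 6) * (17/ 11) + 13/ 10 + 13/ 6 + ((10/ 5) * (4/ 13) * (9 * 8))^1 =208267/ 4290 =48.55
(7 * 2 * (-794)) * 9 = -100044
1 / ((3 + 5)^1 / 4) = 1 / 2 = 0.50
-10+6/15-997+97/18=-90109/90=-1001.21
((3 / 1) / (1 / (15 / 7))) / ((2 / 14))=45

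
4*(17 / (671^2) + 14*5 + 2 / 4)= 126968030 / 450241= 282.00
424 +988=1412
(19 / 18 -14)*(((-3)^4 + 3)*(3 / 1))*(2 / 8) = -1631 / 2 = -815.50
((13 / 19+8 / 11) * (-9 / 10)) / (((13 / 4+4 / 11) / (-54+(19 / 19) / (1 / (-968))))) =361788 / 1007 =359.27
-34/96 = -0.35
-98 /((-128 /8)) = 6.12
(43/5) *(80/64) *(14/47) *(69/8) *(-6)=-62307/376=-165.71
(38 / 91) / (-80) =-0.01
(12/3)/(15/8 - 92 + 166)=32/607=0.05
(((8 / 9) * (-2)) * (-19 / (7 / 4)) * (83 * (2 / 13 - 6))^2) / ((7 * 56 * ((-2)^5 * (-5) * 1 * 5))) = 189006604 / 13042575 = 14.49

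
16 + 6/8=67/4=16.75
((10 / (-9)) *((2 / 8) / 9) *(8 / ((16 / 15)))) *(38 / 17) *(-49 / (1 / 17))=23275 / 54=431.02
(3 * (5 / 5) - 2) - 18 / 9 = -1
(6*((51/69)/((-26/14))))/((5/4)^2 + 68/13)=-3808/10833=-0.35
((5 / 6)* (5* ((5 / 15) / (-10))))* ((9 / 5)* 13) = -13 / 4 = -3.25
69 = 69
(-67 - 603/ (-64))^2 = 13579225/ 4096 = 3315.24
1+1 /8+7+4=97 /8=12.12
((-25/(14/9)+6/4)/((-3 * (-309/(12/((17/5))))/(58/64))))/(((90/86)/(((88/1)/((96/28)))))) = -13717/11124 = -1.23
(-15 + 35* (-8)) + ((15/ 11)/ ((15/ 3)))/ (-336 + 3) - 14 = -377290/ 1221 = -309.00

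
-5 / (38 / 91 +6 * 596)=-455 / 325454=-0.00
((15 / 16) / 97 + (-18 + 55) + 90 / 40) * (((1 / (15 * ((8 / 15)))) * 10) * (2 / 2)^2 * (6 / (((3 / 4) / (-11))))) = -4318.56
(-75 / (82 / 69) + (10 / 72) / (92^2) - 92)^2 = 24059.03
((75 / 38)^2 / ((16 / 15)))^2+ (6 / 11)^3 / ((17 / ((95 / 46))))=3710427018015285 / 277798031937536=13.36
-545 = -545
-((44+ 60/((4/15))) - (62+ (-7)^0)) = -206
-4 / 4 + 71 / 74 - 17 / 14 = -325 / 259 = -1.25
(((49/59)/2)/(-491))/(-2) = 49/115876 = 0.00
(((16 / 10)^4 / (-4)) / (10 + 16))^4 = 68719476736 / 4358062744140625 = 0.00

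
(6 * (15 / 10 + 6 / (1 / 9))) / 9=37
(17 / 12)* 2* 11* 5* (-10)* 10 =-46750 / 3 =-15583.33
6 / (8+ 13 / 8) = 48 / 77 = 0.62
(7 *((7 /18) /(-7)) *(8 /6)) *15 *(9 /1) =-70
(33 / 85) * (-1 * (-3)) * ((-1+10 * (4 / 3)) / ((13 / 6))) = 7326 / 1105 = 6.63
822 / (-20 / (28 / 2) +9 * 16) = 2877 / 499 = 5.77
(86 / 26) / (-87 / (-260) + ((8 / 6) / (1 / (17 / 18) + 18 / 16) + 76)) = 766260 / 17825117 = 0.04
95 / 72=1.32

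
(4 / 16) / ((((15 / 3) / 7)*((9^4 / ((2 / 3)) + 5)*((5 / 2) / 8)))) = 56 / 492325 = 0.00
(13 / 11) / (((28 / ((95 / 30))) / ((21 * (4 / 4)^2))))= 247 / 88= 2.81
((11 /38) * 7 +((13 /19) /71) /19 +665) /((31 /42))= 718055709 /794561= 903.71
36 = 36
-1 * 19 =-19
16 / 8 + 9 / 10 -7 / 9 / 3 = 713 / 270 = 2.64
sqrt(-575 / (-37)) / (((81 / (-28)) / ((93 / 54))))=-2170 * sqrt(851) / 26973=-2.35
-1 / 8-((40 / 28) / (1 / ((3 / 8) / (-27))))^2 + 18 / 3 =373061 / 63504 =5.87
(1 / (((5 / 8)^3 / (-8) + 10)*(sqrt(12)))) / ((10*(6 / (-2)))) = -1024*sqrt(3) / 1837575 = -0.00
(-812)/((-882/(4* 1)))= 232/63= 3.68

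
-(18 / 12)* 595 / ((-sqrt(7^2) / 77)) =19635 / 2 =9817.50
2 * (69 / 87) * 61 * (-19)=-53314 / 29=-1838.41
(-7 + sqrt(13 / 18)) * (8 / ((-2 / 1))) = 28 -2 * sqrt(26) / 3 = 24.60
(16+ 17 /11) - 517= -5494 /11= -499.45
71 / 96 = 0.74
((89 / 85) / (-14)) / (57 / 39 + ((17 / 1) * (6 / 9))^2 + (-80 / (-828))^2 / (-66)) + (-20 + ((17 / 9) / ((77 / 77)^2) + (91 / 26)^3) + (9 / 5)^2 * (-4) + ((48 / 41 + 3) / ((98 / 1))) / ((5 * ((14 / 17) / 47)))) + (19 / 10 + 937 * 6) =827396313419258384467 / 146800666286479800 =5636.19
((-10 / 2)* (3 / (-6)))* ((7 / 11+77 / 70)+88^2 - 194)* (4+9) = 10798983 / 44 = 245431.43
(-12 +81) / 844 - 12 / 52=-1635 / 10972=-0.15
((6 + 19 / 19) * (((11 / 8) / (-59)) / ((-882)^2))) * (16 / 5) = -11 / 16391970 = -0.00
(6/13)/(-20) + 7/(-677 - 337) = -76/2535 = -0.03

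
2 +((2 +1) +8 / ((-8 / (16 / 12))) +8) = 11.67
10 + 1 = 11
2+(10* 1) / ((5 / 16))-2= 32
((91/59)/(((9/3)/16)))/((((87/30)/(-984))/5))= -23878400/1711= -13955.82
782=782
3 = 3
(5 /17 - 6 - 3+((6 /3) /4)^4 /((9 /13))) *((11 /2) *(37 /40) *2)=-8584037 /97920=-87.66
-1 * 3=-3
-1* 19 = -19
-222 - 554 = -776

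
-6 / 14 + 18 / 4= 57 / 14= 4.07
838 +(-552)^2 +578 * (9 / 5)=1532912 / 5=306582.40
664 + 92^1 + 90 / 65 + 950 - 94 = 20974 / 13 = 1613.38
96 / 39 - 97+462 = 4777 / 13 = 367.46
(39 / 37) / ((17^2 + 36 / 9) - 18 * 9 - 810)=-39 / 25123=-0.00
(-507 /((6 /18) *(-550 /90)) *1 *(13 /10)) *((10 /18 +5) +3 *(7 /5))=8680347 /2750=3156.49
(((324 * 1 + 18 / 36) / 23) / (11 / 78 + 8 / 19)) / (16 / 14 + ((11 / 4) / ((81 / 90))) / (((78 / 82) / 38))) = 168799059 / 828552851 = 0.20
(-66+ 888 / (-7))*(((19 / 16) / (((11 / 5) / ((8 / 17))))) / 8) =-64125 / 10472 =-6.12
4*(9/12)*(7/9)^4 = 2401/2187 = 1.10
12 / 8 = 3 / 2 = 1.50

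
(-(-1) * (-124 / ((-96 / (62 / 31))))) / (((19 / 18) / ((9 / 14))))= 837 / 532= 1.57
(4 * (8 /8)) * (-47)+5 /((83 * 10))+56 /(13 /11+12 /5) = -5636499 /32702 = -172.36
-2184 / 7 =-312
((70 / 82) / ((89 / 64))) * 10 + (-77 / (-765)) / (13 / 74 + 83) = 105492872002 / 17181590175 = 6.14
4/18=2/9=0.22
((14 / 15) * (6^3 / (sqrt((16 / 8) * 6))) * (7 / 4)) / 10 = 147 * sqrt(3) / 25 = 10.18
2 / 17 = 0.12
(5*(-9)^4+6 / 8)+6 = 131247 / 4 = 32811.75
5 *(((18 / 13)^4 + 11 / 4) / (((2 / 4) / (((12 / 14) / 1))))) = 55.08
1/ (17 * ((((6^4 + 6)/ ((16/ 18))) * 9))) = 4/ 896427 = 0.00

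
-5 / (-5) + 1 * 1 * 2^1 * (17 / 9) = 43 / 9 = 4.78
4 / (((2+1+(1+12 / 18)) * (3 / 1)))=2 / 7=0.29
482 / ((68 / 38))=4579 / 17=269.35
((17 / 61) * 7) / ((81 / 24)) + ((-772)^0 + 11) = 20716 / 1647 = 12.58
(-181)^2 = 32761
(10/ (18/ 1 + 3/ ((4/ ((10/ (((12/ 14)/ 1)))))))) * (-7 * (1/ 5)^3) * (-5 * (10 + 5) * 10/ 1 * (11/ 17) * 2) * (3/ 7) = 15840/ 1819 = 8.71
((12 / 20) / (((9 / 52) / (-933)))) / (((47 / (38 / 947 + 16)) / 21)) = -1031741256 / 44509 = -23180.51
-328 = -328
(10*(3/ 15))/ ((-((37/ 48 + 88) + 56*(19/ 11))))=-1056/ 97943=-0.01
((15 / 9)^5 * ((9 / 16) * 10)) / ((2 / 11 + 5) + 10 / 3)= 8.50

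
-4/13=-0.31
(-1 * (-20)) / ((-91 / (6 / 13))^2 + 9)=720 / 1399813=0.00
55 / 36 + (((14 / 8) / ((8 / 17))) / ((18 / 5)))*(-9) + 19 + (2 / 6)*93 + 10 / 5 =25477 / 576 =44.23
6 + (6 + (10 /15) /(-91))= 3274 /273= 11.99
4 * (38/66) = 76/33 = 2.30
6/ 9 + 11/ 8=49/ 24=2.04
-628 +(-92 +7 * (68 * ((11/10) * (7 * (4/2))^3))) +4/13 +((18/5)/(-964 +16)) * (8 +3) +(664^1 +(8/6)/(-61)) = 2700153316277/1879410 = 1436702.64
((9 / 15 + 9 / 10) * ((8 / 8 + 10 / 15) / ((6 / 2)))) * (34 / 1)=85 / 3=28.33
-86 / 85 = -1.01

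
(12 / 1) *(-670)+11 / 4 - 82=-32477 / 4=-8119.25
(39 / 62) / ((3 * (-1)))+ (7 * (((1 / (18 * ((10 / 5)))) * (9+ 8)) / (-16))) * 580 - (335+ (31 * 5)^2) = -109278881 / 4464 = -24480.04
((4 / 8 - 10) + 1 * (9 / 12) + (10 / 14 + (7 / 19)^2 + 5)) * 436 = -1264.39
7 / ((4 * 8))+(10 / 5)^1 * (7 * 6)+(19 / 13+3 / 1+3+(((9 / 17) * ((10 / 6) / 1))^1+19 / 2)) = 721787 / 7072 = 102.06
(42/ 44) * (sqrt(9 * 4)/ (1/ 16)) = 1008/ 11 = 91.64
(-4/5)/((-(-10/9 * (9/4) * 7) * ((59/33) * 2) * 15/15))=-132/10325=-0.01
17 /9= 1.89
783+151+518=1452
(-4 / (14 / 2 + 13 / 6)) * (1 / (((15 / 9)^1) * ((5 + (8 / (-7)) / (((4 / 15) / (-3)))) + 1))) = -42 / 3025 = -0.01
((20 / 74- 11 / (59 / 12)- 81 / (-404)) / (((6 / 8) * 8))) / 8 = -1557953 / 42332736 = -0.04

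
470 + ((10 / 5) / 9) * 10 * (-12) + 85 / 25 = 6701 / 15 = 446.73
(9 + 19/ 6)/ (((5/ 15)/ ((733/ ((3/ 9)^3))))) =1444743/ 2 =722371.50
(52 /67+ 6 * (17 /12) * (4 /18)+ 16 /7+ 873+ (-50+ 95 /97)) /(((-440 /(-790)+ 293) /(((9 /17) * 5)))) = 134060888725 /17935478771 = 7.47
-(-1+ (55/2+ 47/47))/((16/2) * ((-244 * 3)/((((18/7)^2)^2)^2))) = 3156759540/351652861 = 8.98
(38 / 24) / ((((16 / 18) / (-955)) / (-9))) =489915 / 32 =15309.84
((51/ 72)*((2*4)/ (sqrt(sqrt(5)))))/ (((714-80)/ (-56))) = -476*5^(3/ 4)/ 4755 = -0.33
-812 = -812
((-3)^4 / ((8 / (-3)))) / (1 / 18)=-2187 / 4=-546.75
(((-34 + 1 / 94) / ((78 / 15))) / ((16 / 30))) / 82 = -239625 / 1603264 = -0.15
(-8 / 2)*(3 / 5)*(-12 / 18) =8 / 5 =1.60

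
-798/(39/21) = -5586/13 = -429.69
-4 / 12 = -0.33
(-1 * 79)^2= 6241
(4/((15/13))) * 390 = 1352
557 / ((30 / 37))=20609 / 30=686.97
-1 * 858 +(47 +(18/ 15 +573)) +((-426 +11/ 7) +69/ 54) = -415769/ 630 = -659.95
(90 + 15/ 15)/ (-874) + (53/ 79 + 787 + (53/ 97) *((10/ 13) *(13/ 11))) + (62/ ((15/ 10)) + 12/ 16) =366951867655/ 442032492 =830.15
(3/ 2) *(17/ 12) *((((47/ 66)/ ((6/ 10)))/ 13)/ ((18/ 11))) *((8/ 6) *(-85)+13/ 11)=-14785495/ 1111968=-13.30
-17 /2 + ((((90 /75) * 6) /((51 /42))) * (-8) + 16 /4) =-8829 /170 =-51.94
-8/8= -1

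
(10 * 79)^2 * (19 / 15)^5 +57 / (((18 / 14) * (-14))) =123626478497 / 60750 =2035003.76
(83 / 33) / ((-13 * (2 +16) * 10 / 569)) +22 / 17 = 895981 / 1312740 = 0.68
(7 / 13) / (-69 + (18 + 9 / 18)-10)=-14 / 1573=-0.01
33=33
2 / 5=0.40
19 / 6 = 3.17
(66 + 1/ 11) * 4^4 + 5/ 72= 16919.34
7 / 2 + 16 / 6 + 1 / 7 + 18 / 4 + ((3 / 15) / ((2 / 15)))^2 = 1097 / 84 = 13.06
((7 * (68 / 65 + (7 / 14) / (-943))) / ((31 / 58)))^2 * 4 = 750.14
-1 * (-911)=911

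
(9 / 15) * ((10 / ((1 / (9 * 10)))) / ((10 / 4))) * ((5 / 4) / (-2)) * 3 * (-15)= 6075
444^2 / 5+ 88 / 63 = 12420008 / 315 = 39428.60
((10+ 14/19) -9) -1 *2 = -5/19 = -0.26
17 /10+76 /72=124 /45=2.76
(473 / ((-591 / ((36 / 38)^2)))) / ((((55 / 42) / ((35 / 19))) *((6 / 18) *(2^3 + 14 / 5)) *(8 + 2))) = -37926 / 1351223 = -0.03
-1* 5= -5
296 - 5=291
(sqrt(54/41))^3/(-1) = -162*sqrt(246)/1681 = -1.51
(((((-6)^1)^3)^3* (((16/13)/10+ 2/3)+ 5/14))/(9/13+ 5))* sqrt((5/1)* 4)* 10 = -10517755392* sqrt(5)/259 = -90804695.09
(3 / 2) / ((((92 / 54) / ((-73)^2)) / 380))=41006655 / 23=1782898.04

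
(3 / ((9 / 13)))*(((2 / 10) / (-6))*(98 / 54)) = -637 / 2430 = -0.26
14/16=7/8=0.88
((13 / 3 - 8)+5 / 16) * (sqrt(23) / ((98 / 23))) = -529 * sqrt(23) / 672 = -3.78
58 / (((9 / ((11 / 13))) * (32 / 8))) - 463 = -108023 / 234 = -461.64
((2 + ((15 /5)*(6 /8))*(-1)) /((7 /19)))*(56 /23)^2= -2128 /529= -4.02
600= 600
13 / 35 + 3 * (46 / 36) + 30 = 7183 / 210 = 34.20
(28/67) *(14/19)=392/1273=0.31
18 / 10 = 1.80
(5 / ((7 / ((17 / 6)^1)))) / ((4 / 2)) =85 / 84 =1.01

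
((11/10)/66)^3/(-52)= -1/11232000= -0.00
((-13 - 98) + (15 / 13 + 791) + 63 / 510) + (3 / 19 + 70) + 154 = 38019227 / 41990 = 905.44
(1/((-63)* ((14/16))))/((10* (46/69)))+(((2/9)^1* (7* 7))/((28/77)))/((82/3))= 43909/40180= 1.09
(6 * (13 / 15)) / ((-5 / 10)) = -52 / 5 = -10.40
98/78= 49/39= 1.26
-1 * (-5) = 5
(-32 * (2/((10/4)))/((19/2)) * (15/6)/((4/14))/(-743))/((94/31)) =6944/663499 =0.01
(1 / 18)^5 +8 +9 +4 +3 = 45349633 / 1889568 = 24.00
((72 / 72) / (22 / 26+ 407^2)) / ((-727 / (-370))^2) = 444925 / 284539929498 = 0.00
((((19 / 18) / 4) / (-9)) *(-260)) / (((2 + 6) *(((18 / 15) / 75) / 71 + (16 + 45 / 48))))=10960625 / 194817717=0.06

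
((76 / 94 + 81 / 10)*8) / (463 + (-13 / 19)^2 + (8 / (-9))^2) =122432067 / 797553340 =0.15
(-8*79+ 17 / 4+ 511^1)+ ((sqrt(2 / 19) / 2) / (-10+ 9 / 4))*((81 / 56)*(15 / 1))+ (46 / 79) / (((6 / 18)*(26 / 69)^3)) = -14596700 / 173563 - 1215*sqrt(38) / 16492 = -84.55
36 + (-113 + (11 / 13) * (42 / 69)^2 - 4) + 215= 923674 / 6877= 134.31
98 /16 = 49 /8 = 6.12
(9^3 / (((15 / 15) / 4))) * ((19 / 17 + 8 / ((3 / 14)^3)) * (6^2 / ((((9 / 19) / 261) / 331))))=264987544181616 / 17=15587502598918.59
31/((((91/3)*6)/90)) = 1395/91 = 15.33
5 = 5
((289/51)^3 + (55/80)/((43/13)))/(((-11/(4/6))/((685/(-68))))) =2318043425/20842272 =111.22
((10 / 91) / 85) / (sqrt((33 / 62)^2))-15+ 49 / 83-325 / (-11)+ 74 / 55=349226377 / 21186165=16.48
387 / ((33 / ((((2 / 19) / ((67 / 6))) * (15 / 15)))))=1548 / 14003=0.11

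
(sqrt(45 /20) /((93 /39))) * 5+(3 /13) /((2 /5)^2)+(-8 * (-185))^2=3530932195 /1612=2190404.59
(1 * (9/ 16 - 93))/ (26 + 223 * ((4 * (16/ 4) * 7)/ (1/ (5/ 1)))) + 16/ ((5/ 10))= 63950393/ 1998496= 32.00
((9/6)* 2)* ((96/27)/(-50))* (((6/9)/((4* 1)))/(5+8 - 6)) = -8/1575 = -0.01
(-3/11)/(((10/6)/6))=-54/55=-0.98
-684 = -684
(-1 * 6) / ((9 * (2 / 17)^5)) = -1419857 / 48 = -29580.35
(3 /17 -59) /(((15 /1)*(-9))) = 0.44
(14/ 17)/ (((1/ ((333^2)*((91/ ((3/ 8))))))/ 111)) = 41816685456/ 17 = 2459805026.82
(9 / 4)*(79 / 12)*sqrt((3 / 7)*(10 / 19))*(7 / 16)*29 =6873*sqrt(3990) / 4864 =89.26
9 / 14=0.64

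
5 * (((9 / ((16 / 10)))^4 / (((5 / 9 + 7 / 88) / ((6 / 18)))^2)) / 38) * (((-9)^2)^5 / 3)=25950861441096384375 / 615317888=42174722931.34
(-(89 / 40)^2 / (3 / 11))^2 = 7591811161 / 23040000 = 329.51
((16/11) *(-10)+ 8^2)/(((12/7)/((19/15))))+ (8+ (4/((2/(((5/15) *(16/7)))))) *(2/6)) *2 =185576/3465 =53.56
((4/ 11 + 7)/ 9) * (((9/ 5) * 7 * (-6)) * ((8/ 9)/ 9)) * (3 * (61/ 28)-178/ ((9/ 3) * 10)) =-92/ 25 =-3.68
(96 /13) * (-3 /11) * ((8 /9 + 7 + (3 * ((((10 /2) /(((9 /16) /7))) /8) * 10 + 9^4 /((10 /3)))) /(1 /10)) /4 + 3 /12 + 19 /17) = -75148328 /2431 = -30912.52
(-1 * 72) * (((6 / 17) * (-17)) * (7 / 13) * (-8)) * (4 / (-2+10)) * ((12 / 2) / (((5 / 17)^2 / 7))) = -146821248 / 325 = -451757.69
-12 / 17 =-0.71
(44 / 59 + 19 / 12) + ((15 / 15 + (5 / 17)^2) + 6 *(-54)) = -65595415 / 204612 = -320.58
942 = 942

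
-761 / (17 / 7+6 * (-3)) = 5327 / 109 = 48.87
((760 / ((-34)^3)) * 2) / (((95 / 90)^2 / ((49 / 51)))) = -52920 / 1586899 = -0.03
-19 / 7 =-2.71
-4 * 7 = -28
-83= -83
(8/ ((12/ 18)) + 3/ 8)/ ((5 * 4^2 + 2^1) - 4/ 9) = 0.15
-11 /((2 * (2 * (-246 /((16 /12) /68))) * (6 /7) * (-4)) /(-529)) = 0.03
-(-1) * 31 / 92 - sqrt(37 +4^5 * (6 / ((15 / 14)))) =31 / 92 - sqrt(144285) / 5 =-75.63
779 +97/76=59301/76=780.28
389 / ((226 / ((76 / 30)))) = 7391 / 1695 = 4.36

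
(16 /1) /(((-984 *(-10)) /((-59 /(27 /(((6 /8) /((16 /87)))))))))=-1711 /118080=-0.01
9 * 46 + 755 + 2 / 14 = 8184 / 7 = 1169.14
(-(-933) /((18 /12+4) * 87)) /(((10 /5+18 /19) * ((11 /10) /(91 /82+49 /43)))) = 3043135 /2249588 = 1.35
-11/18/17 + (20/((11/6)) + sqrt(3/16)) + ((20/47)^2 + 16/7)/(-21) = sqrt(3)/4 + 3918714791/364339206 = 11.19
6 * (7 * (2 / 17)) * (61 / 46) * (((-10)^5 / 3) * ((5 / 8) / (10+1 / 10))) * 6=-3202500000 / 39491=-81094.43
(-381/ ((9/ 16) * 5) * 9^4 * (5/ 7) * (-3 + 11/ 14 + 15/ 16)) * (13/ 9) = 57370599/ 49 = 1170828.55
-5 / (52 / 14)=-35 / 26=-1.35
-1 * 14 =-14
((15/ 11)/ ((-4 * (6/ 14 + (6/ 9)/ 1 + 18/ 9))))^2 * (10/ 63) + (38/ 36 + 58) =86951983/ 1472328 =59.06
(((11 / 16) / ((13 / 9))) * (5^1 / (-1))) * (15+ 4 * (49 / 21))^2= -293095 / 208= -1409.11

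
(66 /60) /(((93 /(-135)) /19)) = -1881 /62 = -30.34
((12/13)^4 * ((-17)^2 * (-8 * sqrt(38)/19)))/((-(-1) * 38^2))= -11985408 * sqrt(38)/195899899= -0.38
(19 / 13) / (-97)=-0.02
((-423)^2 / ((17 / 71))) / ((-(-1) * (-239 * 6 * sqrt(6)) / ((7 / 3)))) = -3293619 * sqrt(6) / 16252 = -496.41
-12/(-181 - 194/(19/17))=228/6737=0.03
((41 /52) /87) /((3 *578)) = 41 /7844616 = 0.00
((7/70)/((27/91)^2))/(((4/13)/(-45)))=-107653/648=-166.13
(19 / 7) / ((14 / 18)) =171 / 49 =3.49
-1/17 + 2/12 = 11/102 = 0.11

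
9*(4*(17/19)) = 32.21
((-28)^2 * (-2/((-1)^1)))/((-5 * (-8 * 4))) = 49/5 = 9.80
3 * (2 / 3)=2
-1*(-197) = 197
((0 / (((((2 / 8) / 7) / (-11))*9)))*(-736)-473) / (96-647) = 473 / 551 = 0.86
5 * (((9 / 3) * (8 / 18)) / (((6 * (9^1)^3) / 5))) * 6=100 / 2187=0.05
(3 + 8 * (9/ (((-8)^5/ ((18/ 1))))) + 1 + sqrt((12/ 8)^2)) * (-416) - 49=-2320.55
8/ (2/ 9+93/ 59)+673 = 646963/ 955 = 677.45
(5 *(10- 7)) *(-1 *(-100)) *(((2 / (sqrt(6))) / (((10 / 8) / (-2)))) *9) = -17636.33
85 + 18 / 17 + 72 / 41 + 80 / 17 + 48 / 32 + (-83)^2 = 9734331 / 1394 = 6983.02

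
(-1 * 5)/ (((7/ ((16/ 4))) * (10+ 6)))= -5/ 28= -0.18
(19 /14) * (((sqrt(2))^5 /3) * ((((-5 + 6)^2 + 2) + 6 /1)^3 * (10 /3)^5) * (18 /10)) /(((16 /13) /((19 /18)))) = 5866250 * sqrt(2) /7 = 1185161.47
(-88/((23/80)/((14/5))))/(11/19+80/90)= -3370752/5773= -583.88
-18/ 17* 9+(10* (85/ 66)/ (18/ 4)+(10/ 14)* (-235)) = -6168223/ 35343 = -174.52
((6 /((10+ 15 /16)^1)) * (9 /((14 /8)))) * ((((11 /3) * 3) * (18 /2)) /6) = 57024 /1225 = 46.55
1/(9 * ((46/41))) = 41/414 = 0.10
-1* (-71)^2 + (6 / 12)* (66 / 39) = -5040.15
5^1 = 5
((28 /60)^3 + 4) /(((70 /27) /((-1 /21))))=-13843 /183750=-0.08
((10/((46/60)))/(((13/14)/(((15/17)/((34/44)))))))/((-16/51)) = -51.13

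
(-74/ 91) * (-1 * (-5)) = -370/ 91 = -4.07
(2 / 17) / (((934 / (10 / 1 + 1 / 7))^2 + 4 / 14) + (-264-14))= 35287 / 2460056434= 0.00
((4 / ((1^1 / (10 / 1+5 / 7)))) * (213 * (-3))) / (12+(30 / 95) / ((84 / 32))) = -910575 / 403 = -2259.49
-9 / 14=-0.64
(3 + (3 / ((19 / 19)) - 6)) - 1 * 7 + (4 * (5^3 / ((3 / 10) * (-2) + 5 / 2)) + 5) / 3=4696 / 57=82.39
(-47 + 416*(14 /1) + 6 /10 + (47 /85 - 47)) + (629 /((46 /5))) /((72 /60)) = 135789473 /23460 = 5788.13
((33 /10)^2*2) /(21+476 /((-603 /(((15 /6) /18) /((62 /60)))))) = 5551821 /5325950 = 1.04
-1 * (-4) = 4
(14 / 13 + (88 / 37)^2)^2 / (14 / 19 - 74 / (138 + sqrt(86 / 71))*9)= -11.19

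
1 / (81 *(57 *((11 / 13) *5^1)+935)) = 13 / 1238490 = 0.00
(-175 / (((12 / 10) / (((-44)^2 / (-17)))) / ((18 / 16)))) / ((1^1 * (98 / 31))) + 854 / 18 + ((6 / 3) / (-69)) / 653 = 191661227341 / 32170698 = 5957.63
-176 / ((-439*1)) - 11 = -4653 / 439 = -10.60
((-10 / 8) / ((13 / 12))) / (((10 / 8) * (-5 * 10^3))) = 3 / 16250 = 0.00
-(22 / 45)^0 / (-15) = 1 / 15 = 0.07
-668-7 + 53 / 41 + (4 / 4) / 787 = -21738473 / 32267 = -673.71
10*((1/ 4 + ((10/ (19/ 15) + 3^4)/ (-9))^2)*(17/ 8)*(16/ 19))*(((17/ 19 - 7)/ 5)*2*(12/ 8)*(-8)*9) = 60159804000/ 130321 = 461627.86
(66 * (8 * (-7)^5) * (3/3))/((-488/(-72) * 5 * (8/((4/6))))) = -6655572/305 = -21821.55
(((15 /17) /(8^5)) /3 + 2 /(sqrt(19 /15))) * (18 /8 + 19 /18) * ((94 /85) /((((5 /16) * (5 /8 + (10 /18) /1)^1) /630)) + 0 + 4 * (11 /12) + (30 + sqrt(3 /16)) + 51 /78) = 7 * (95 + 1114112 * sqrt(285)) * (281775 * sqrt(3) + 2167191578) /25262043955200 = 11297.39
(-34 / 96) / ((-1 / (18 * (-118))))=-752.25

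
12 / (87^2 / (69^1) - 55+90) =69 / 832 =0.08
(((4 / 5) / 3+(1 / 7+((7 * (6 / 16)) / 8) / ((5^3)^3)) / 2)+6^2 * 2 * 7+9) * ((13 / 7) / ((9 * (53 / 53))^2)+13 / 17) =2557578725418509 / 6325593750000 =404.32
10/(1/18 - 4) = -180/71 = -2.54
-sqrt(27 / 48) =-3 / 4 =-0.75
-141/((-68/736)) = 25944/17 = 1526.12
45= 45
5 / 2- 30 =-27.50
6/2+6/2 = 6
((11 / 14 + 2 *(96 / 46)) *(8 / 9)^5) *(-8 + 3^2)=26165248 / 9506889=2.75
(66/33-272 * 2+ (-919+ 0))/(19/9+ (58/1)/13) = -170937/769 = -222.28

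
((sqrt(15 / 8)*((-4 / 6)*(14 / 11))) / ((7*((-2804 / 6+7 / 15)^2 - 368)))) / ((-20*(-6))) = -5*sqrt(30) / 4308410392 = -0.00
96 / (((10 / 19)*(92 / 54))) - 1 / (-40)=98519 / 920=107.09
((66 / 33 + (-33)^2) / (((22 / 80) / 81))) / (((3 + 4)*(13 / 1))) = 3534840 / 1001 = 3531.31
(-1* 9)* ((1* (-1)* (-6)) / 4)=-27 / 2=-13.50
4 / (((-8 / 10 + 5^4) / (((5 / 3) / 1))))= 100 / 9363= 0.01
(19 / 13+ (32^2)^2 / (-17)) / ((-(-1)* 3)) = -13631165 / 663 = -20559.83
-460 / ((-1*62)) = 230 / 31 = 7.42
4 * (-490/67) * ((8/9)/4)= -3920/603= -6.50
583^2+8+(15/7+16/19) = 45206698/133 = 339899.98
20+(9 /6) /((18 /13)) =253 /12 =21.08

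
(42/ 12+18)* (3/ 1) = 129/ 2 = 64.50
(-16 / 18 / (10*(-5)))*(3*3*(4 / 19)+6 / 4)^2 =1849 / 9025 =0.20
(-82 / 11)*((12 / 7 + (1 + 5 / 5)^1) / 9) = -2132 / 693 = -3.08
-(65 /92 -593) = 54491 /92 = 592.29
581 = 581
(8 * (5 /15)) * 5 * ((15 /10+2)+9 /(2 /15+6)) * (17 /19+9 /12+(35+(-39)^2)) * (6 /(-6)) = -11760895 /114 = -103165.75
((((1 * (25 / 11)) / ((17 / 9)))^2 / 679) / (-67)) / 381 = -16875 / 202037279059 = -0.00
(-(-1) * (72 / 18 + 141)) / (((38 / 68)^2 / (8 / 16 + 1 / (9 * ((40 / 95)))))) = 2304775 / 6498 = 354.69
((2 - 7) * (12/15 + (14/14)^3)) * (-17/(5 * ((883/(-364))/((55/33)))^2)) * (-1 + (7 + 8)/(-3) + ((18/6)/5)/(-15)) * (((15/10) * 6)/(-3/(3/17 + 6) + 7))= -1785615468/14814091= -120.53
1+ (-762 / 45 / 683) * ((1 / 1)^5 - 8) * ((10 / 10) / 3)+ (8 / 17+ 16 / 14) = 9770167 / 3657465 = 2.67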